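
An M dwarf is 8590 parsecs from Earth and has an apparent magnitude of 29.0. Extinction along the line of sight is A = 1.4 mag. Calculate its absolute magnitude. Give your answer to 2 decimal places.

M ≈ 12.93

5 log₁₀(d/10 pc) = 5 log₁₀(8590) − 5 = 14.670
M = m − 5 log₁₀(d/10) − A = 29.0 − 14.670 − 1.4 = 12.930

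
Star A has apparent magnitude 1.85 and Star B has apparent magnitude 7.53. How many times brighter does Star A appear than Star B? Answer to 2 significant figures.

Δm = 1.85 − (7.53) = -5.68
Flux ratio = 10^(−0.4 Δm) = 10^(−0.4 × -5.68) = 10^2.272 = 187.1

190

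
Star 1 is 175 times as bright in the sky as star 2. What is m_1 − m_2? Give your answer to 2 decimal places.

Pogson: Δm = −2.5 log₁₀(ratio) = −2.5 log₁₀(175) = −2.5 × 2.2430 = -5.608
Star 1 is brighter, so it has the smaller magnitude: the difference is negative.

m_1 − m_2 ≈ -5.61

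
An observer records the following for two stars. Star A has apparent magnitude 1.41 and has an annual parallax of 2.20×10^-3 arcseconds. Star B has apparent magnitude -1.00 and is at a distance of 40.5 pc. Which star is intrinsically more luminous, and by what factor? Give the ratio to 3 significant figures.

Star A: d = 1/p = 1/2.20×10^-3″ = 454.5 pc
Star A: M = m − 5 log₁₀ d + 5 = 1.41 − 5·2.6576 + 5 = -6.878
Star B: M = m − 5 log₁₀ d + 5 = -1.00 − 5·1.6075 + 5 = -4.037
ΔM = M_A − M_B = -6.878 − (-4.037) = -2.841; smaller M is more luminous → Star A.
L ratio = 10^(0.4 |ΔM|) = 10^1.136 = 13.68

Star A is more luminous, by a factor of 13.7.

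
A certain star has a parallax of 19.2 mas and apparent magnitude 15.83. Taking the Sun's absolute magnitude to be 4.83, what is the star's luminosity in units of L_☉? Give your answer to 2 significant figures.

d = 1/p = 1000/19.2 mas = 52.08 pc
M = m − 5 log₁₀ d + 5 = 15.83 − 5·1.7167 + 5 = 12.247
M − M_☉ = 12.247 − 4.83 = 7.417
L/L_☉ = 10^(−0.4 × 7.417) = 1.080×10^-3

L/L_☉ ≈ 1.1×10^-3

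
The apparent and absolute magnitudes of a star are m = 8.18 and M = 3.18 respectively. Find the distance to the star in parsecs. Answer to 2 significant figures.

d ≈ 100 pc

μ = m − M = 5.000
m − M = 5 log₁₀ d − 5
log₁₀ d = (m − M)/5 + 1 = 2.0000
d = 10^2.0000 = 100.0 pc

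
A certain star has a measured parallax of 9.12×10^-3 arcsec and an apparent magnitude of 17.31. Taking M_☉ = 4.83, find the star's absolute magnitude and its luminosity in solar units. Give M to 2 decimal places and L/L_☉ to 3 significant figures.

d = 1/p = 1/9.12×10^-3″ = 109.6 pc
M = m − 5 log₁₀ d + 5 = 17.31 − 5·2.0400 + 5 = 12.110
M − M_☉ = 12.110 − 4.83 = 7.280
L/L_☉ = 10^(−0.4 × 7.280) = 1.225×10^-3

M ≈ 12.11; L/L_☉ ≈ 1.22×10^-3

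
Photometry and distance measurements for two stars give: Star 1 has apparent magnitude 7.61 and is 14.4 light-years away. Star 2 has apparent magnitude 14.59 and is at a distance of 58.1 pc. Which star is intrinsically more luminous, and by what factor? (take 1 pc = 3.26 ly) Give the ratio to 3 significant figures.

Star 1: d = 14.4 ly / 3.26 = 4.417 pc
Star 1: M = m − 5 log₁₀ d + 5 = 7.61 − 5·0.6451 + 5 = 9.384
Star 2: M = m − 5 log₁₀ d + 5 = 14.59 − 5·1.7642 + 5 = 10.769
ΔM = M_1 − M_2 = 9.384 − (10.769) = -1.385; smaller M is more luminous → Star 1.
L ratio = 10^(0.4 |ΔM|) = 10^0.554 = 3.580

Star 1 is more luminous, by a factor of 3.58.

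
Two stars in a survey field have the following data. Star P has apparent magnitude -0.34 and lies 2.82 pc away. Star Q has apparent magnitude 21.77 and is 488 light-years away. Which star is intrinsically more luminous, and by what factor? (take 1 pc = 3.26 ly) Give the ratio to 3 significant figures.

Star P: M = m − 5 log₁₀ d + 5 = -0.34 − 5·0.4502 + 5 = 2.409
Star Q: d = 488 ly / 3.26 = 149.7 pc
Star Q: M = m − 5 log₁₀ d + 5 = 21.77 − 5·2.1752 + 5 = 15.894
ΔM = M_P − M_Q = 2.409 − (15.894) = -13.485; smaller M is more luminous → Star P.
L ratio = 10^(0.4 |ΔM|) = 10^5.394 = 247800

Star P is more luminous, by a factor of 248000.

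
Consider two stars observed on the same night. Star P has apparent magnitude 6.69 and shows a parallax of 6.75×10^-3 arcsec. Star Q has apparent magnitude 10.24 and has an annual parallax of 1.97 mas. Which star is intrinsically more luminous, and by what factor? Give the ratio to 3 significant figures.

Star P is more luminous, by a factor of 2.24.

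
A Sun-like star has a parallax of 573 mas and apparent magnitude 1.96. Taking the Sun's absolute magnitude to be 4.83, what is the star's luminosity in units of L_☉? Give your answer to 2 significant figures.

d = 1/p = 1000/573 mas = 1.745 pc
M = m − 5 log₁₀ d + 5 = 1.96 − 5·0.2418 + 5 = 5.751
M − M_☉ = 5.751 − 4.83 = 0.921
L/L_☉ = 10^(−0.4 × 0.921) = 0.4282

L/L_☉ ≈ 0.43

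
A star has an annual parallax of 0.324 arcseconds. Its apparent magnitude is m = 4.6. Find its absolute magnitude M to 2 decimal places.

d = 1/p = 1/0.324″ = 3.086 pc
5 log₁₀(d/10 pc) = 5 log₁₀(3.086) − 5 = -2.553
M = m − 5 log₁₀(d/10) = 4.6 + 2.553 = 7.153

M ≈ 7.15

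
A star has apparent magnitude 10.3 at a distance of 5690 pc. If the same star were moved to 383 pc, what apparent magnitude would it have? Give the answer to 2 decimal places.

m ≈ 4.44

Flux ∝ 1/d², so Δm = 5 log₁₀(d₂/d₁) = 5 log₁₀(383/5690) = -5.860
m₂ = m₁ + Δm = 10.3 + (-5.860) = 4.440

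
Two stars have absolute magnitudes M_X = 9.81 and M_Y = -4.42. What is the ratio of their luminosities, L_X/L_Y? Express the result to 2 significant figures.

L_X/L_Y ≈ 2.0×10^-6

ΔM = M_X − M_Y = 14.23
L_X/L_Y = 10^(−0.4 ΔM) = 10^-5.692 = 2.032×10^-6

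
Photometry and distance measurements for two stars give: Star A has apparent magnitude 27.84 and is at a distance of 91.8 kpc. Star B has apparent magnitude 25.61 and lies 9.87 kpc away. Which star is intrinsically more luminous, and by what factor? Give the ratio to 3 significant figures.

Star A: d = 91.8 kpc = 91800 pc
Star A: M = m − 5 log₁₀ d + 5 = 27.84 − 5·4.9628 + 5 = 8.026
Star B: d = 9.87 kpc = 9870 pc
Star B: M = m − 5 log₁₀ d + 5 = 25.61 − 5·3.9943 + 5 = 10.638
ΔM = M_A − M_B = 8.026 − (10.638) = -2.613; smaller M is more luminous → Star A.
L ratio = 10^(0.4 |ΔM|) = 10^1.045 = 11.09

Star A is more luminous, by a factor of 11.1.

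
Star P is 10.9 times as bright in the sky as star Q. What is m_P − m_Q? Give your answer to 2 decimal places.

m_P − m_Q ≈ -2.59

Pogson: Δm = −2.5 log₁₀(ratio) = −2.5 log₁₀(10.9) = −2.5 × 1.0374 = -2.594
Star P is brighter, so it has the smaller magnitude: the difference is negative.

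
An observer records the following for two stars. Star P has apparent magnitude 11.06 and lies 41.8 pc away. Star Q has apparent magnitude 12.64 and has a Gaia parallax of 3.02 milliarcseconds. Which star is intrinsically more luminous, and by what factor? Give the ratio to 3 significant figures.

Star Q is more luminous, by a factor of 14.6.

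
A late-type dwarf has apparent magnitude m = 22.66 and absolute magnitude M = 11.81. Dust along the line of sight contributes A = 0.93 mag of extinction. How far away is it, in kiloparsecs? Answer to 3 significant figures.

d ≈ 0.964 kpc

m − M = 5 log₁₀(d/10 pc) + A  ⇒  22.66 − (11.81) − 0.93 = 5 log₁₀(d/10)
9.920 = 5 log₁₀(d/10)
log₁₀ d = (m − M − A)/5 + 1 = 2.9840
d = 10^2.9840 = 963.8 pc
= 0.9638 kpc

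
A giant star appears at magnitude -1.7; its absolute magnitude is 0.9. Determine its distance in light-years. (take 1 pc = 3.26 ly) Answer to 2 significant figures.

Distance modulus: m − M = -1.7 − (0.9) = -2.600
m − M = 5 log₁₀ d − 5
log₁₀ d = (m − M)/5 + 1 = 0.4800
d = 10^0.4800 = 3.020 pc
= 9.845 ly

d ≈ 9.8 ly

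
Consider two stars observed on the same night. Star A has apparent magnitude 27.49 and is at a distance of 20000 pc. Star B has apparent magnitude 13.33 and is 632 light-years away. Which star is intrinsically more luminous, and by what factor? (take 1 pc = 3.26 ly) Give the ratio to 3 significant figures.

Star A: M = m − 5 log₁₀ d + 5 = 27.49 − 5·4.3010 + 5 = 10.985
Star B: d = 632 ly / 3.26 = 193.9 pc
Star B: M = m − 5 log₁₀ d + 5 = 13.33 − 5·2.2875 + 5 = 6.893
ΔM = M_A − M_B = 10.985 − (6.893) = 4.092; smaller M is more luminous → Star B.
L ratio = 10^(0.4 |ΔM|) = 10^1.637 = 43.34

Star B is more luminous, by a factor of 43.3.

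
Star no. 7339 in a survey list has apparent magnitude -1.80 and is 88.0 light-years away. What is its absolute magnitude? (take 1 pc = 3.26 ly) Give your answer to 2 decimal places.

M ≈ -3.96

d = 88.0 ly / 3.26 = 26.99 pc
5 log₁₀(d/10 pc) = 5 log₁₀(26.99) − 5 = 2.156
M = m − 5 log₁₀(d/10) = -1.80 − 2.156 = -3.956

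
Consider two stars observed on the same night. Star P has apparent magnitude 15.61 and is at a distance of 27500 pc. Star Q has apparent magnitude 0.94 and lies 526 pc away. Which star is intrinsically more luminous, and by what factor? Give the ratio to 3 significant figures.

Star P: M = m − 5 log₁₀ d + 5 = 15.61 − 5·4.4393 + 5 = -1.587
Star Q: M = m − 5 log₁₀ d + 5 = 0.94 − 5·2.7210 + 5 = -7.665
ΔM = M_P − M_Q = -1.587 − (-7.665) = 6.078; smaller M is more luminous → Star Q.
L ratio = 10^(0.4 |ΔM|) = 10^2.431 = 270.0

Star Q is more luminous, by a factor of 270.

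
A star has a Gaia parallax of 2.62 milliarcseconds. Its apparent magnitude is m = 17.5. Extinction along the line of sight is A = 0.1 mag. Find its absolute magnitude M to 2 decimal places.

p = 2.62 mas = 2.62×10^-3″ → d = 1/p = 381.7 pc
5 log₁₀(d/10 pc) = 5 log₁₀(381.7) − 5 = 7.908
M = m − 5 log₁₀(d/10) − A = 17.5 − 7.908 − 0.1 = 9.492

M ≈ 9.49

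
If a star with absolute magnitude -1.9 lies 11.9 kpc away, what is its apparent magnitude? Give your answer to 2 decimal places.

d = 11.9 kpc = 11900 pc
m = M + 5 log₁₀ d − 5 = -1.9 + 5·4.0755 − 5 = 13.478

m ≈ 13.48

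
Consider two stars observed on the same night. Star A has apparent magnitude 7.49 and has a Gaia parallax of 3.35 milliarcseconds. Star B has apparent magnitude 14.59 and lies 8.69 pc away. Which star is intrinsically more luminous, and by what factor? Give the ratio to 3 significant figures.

Star A: p = 3.35 mas = 3.35×10^-3″ → d = 1/p = 298.5 pc
Star A: M = m − 5 log₁₀ d + 5 = 7.49 − 5·2.4750 + 5 = 0.115
Star B: M = m − 5 log₁₀ d + 5 = 14.59 − 5·0.9390 + 5 = 14.895
ΔM = M_A − M_B = 0.115 − (14.895) = -14.780; smaller M is more luminous → Star A.
L ratio = 10^(0.4 |ΔM|) = 10^5.912 = 816300

Star A is more luminous, by a factor of 816000.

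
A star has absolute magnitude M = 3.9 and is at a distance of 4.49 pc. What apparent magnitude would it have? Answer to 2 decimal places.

m = M + 5 log₁₀ d − 5 = 3.9 + 5·0.6522 − 5 = 2.161

m ≈ 2.16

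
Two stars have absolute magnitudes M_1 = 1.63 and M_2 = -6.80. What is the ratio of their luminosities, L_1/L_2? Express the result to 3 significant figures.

L_1/L_2 ≈ 4.25×10^-4

ΔM = M_1 − M_2 = 8.43
L_1/L_2 = 10^(−0.4 ΔM) = 10^-3.372 = 4.246×10^-4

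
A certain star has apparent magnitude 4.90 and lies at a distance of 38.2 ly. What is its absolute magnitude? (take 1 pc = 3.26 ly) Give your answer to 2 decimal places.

d = 38.2 ly / 3.26 = 11.72 pc
5 log₁₀(d/10 pc) = 5 log₁₀(11.72) − 5 = 0.344
M = m − 5 log₁₀(d/10) = 4.90 − 0.344 = 4.556

M ≈ 4.56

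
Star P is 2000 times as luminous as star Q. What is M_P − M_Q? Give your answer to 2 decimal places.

M_P − M_Q ≈ -8.25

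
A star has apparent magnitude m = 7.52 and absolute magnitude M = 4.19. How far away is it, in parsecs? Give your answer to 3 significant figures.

d ≈ 46.3 pc

μ = m − M = 3.330
m − M = 5 log₁₀ d − 5
log₁₀ d = (m − M)/5 + 1 = 1.6660
d = 10^1.6660 = 46.34 pc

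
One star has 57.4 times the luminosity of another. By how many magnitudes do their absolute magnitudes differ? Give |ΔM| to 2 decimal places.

|ΔM| ≈ 4.40

Pogson: ΔM = −2.5 log₁₀(ratio) = −2.5 log₁₀(57.4) = −2.5 × 1.7589 = -4.397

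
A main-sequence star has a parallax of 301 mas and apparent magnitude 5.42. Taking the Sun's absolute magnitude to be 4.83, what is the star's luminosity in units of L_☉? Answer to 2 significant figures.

d = 1/p = 1000/301 mas = 3.322 pc
M = m − 5 log₁₀ d + 5 = 5.42 − 5·0.5214 + 5 = 7.813
M − M_☉ = 7.813 − 4.83 = 2.983
L/L_☉ = 10^(−0.4 × 2.983) = 0.06410

L/L_☉ ≈ 0.064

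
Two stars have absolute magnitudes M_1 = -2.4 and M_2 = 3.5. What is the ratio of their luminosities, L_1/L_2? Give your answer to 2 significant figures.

ΔM = M_1 − M_2 = -5.9
L_1/L_2 = 10^(−0.4 ΔM) = 10^2.360 = 229.1

L_1/L_2 ≈ 230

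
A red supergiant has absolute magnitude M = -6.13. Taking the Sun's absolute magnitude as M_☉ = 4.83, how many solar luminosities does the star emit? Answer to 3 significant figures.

L/L_☉ ≈ 24200

M − M_☉ = -6.13 − 4.83 = -10.960
L/L_☉ = 10^(−0.4 (M − M_☉)) = 10^4.384 = 24210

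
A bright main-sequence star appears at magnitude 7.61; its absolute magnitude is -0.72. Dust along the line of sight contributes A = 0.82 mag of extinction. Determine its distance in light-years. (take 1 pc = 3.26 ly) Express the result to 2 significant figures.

d ≈ 1000 ly

m − M = 5 log₁₀(d/10 pc) + A  ⇒  7.61 − (-0.72) − 0.82 = 5 log₁₀(d/10)
7.510 = 5 log₁₀(d/10)
log₁₀ d = (m − M − A)/5 + 1 = 2.5020
d = 10^2.5020 = 317.7 pc
= 1036 ly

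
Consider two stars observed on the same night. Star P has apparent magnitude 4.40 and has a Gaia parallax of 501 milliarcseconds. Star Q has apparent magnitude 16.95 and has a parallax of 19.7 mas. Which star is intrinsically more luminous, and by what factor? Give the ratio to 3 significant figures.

Star P: p = 501 mas = 0.501″ → d = 1/p = 1.996 pc
Star P: M = m − 5 log₁₀ d + 5 = 4.40 − 5·0.3002 + 5 = 7.899
Star Q: p = 19.7 mas = 0.0197″ → d = 1/p = 50.76 pc
Star Q: M = m − 5 log₁₀ d + 5 = 16.95 − 5·1.7055 + 5 = 13.422
ΔM = M_P − M_Q = 7.899 − (13.422) = -5.523; smaller M is more luminous → Star P.
L ratio = 10^(0.4 |ΔM|) = 10^2.209 = 161.9

Star P is more luminous, by a factor of 162.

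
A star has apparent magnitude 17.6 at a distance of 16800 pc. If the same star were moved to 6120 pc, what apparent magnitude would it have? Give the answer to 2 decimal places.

Flux ∝ 1/d², so Δm = 5 log₁₀(d₂/d₁) = 5 log₁₀(6120/16800) = -2.193
m₂ = m₁ + Δm = 17.6 + (-2.193) = 15.407

m ≈ 15.41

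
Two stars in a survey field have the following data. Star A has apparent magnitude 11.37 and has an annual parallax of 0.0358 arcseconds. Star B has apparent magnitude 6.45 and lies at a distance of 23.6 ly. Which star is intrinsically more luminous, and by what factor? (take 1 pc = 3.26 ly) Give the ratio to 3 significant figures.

Star B is more luminous, by a factor of 6.24.

Star A: d = 1/p = 1/0.0358″ = 27.93 pc
Star A: M = m − 5 log₁₀ d + 5 = 11.37 − 5·1.4461 + 5 = 9.139
Star B: d = 23.6 ly / 3.26 = 7.239 pc
Star B: M = m − 5 log₁₀ d + 5 = 6.45 − 5·0.8597 + 5 = 7.152
ΔM = M_A − M_B = 9.139 − (7.152) = 1.988; smaller M is more luminous → Star B.
L ratio = 10^(0.4 |ΔM|) = 10^0.795 = 6.240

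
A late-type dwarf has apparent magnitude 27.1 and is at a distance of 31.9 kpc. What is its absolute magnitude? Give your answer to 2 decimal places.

M ≈ 9.58

d = 31.9 kpc = 31900 pc
5 log₁₀(d/10 pc) = 5 log₁₀(31900) − 5 = 17.519
M = m − 5 log₁₀(d/10) = 27.1 − 17.519 = 9.581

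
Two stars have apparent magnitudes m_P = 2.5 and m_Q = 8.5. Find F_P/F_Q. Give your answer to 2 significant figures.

F_P/F_Q ≈ 250

Δm = 2.5 − (8.5) = -6.0
Flux ratio = 10^(−0.4 Δm) = 10^(−0.4 × -6.0) = 10^2.400 = 251.2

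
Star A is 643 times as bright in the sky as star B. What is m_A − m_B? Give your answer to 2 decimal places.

Pogson: Δm = −2.5 log₁₀(ratio) = −2.5 log₁₀(643) = −2.5 × 2.8082 = -7.021
Star A is brighter, so it has the smaller magnitude: the difference is negative.

m_A − m_B ≈ -7.02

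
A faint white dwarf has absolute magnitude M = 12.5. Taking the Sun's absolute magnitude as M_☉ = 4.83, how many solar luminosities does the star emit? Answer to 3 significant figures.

M − M_☉ = 12.5 − 4.83 = 7.670
L/L_☉ = 10^(−0.4 (M − M_☉)) = 10^-3.068 = 8.551×10^-4

L/L_☉ ≈ 8.55×10^-4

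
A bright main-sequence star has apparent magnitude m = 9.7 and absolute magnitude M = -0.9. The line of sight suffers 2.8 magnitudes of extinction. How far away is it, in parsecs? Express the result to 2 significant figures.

d ≈ 360 pc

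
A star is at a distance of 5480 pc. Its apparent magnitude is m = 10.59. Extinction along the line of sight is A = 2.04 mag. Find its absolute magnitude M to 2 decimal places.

5 log₁₀(d/10 pc) = 5 log₁₀(5480) − 5 = 13.694
M = m − 5 log₁₀(d/10) − A = 10.59 − 13.694 − 2.04 = -5.144

M ≈ -5.14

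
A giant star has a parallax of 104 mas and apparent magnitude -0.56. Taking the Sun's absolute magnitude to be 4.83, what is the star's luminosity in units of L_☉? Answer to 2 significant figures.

d = 1/p = 1000/104 mas = 9.615 pc
M = m − 5 log₁₀ d + 5 = -0.56 − 5·0.9830 + 5 = -0.475
M − M_☉ = -0.475 − 4.83 = -5.305
L/L_☉ = 10^(−0.4 × -5.305) = 132.4

L/L_☉ ≈ 130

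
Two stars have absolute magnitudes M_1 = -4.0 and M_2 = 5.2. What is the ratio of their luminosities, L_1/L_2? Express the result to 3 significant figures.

L_1/L_2 ≈ 4790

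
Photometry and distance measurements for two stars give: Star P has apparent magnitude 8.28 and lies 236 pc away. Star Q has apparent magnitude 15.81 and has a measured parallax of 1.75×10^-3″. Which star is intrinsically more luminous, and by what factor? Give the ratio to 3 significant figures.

Star P is more luminous, by a factor of 175.

Star P: M = m − 5 log₁₀ d + 5 = 8.28 − 5·2.3729 + 5 = 1.415
Star Q: d = 1/p = 1/1.75×10^-3″ = 571.4 pc
Star Q: M = m − 5 log₁₀ d + 5 = 15.81 − 5·2.7570 + 5 = 7.025
ΔM = M_P − M_Q = 1.415 − (7.025) = -5.610; smaller M is more luminous → Star P.
L ratio = 10^(0.4 |ΔM|) = 10^2.244 = 175.3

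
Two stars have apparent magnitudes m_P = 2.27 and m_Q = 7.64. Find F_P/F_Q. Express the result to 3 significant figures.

F_P/F_Q ≈ 141

Δm = 2.27 − (7.64) = -5.37
Flux ratio = 10^(−0.4 Δm) = 10^(−0.4 × -5.37) = 10^2.148 = 140.6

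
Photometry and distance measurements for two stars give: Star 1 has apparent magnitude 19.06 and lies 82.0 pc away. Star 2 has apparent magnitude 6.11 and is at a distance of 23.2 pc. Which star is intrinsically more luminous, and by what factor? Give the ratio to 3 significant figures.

Star 1: M = m − 5 log₁₀ d + 5 = 19.06 − 5·1.9138 + 5 = 14.491
Star 2: M = m − 5 log₁₀ d + 5 = 6.11 − 5·1.3655 + 5 = 4.283
ΔM = M_1 − M_2 = 14.491 − (4.283) = 10.208; smaller M is more luminous → Star 2.
L ratio = 10^(0.4 |ΔM|) = 10^4.083 = 12120

Star 2 is more luminous, by a factor of 12100.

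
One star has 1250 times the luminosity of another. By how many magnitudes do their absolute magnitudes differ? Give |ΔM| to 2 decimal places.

Pogson: ΔM = −2.5 log₁₀(ratio) = −2.5 log₁₀(1250) = −2.5 × 3.0969 = -7.742

|ΔM| ≈ 7.74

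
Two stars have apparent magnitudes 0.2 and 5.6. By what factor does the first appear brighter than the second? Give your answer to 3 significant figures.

145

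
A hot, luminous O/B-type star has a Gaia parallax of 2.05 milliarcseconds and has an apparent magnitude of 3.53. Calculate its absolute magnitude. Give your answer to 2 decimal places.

p = 2.05 mas = 2.05×10^-3″ → d = 1/p = 487.8 pc
5 log₁₀(d/10 pc) = 5 log₁₀(487.8) − 5 = 8.441
M = m − 5 log₁₀(d/10) = 3.53 − 8.441 = -4.911

M ≈ -4.91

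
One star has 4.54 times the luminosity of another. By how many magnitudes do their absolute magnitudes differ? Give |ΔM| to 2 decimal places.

Pogson: ΔM = −2.5 log₁₀(ratio) = −2.5 log₁₀(4.54) = −2.5 × 0.6571 = -1.643

|ΔM| ≈ 1.64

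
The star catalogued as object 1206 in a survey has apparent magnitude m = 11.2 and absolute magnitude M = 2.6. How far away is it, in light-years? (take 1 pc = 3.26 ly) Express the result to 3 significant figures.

d ≈ 1710 ly

μ = m − M = 8.600
m − M = 5 log₁₀ d − 5
log₁₀ d = (m − M)/5 + 1 = 2.7200
d = 10^2.7200 = 524.8 pc
= 1711 ly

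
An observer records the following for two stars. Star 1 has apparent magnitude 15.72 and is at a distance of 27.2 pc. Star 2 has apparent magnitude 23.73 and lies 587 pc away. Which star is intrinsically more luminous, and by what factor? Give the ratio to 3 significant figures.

Star 1: M = m − 5 log₁₀ d + 5 = 15.72 − 5·1.4346 + 5 = 13.547
Star 2: M = m − 5 log₁₀ d + 5 = 23.73 − 5·2.7686 + 5 = 14.887
ΔM = M_1 − M_2 = 13.547 − (14.887) = -1.340; smaller M is more luminous → Star 1.
L ratio = 10^(0.4 |ΔM|) = 10^0.536 = 3.434

Star 1 is more luminous, by a factor of 3.43.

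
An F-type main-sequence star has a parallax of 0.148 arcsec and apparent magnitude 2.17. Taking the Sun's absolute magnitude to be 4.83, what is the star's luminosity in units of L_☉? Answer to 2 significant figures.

d = 1/p = 1/0.148″ = 6.757 pc
M = m − 5 log₁₀ d + 5 = 2.17 − 5·0.8297 + 5 = 3.021
M − M_☉ = 3.021 − 4.83 = -1.809
L/L_☉ = 10^(−0.4 × -1.809) = 5.290

L/L_☉ ≈ 5.3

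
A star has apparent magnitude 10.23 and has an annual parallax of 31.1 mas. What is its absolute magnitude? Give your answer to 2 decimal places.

M ≈ 7.69

p = 31.1 mas = 0.0311″ → d = 1/p = 32.15 pc
5 log₁₀(d/10 pc) = 5 log₁₀(32.15) − 5 = 2.536
M = m − 5 log₁₀(d/10) = 10.23 − 2.536 = 7.694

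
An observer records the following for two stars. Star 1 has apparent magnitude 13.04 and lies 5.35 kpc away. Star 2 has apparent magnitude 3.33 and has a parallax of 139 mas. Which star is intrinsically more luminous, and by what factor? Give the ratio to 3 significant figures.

Star 1 is more luminous, by a factor of 72.2.

Star 1: d = 5.35 kpc = 5350 pc
Star 1: M = m − 5 log₁₀ d + 5 = 13.04 − 5·3.7284 + 5 = -0.602
Star 2: p = 139 mas = 0.139″ → d = 1/p = 7.194 pc
Star 2: M = m − 5 log₁₀ d + 5 = 3.33 − 5·0.8570 + 5 = 4.045
ΔM = M_1 − M_2 = -0.602 − (4.045) = -4.647; smaller M is more luminous → Star 1.
L ratio = 10^(0.4 |ΔM|) = 10^1.859 = 72.23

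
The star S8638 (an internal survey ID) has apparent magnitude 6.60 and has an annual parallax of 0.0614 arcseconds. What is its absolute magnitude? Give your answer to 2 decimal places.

M ≈ 5.54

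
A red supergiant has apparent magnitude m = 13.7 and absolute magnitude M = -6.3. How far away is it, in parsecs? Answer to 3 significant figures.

Distance modulus: m − M = 13.7 − (-6.3) = 20.000
m − M = 5 log₁₀ d − 5
log₁₀ d = (m − M)/5 + 1 = 5.0000
d = 10^5.0000 = 100000 pc

d ≈ 100000 pc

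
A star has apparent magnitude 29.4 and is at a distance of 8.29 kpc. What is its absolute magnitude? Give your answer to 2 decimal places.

M ≈ 14.81

d = 8.29 kpc = 8290 pc
5 log₁₀(d/10 pc) = 5 log₁₀(8290) − 5 = 14.593
M = m − 5 log₁₀(d/10) = 29.4 − 14.593 = 14.807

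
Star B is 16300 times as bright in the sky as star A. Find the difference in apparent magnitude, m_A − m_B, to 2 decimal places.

m_A − m_B ≈ 10.53

Pogson: Δm = −2.5 log₁₀(ratio) = −2.5 log₁₀(16300) = −2.5 × 4.2122 = -10.530
Star B is brighter so has the smaller magnitude: m_A − m_B is positive.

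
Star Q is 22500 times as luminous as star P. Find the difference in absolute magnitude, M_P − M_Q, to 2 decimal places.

Pogson: ΔM = −2.5 log₁₀(ratio) = −2.5 log₁₀(22500) = −2.5 × 4.3522 = -10.880
Star Q is brighter so has the smaller magnitude: M_P − M_Q is positive.

M_P − M_Q ≈ 10.88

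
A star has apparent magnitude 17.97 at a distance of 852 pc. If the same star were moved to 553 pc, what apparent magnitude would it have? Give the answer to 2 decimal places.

m ≈ 17.03

Flux ∝ 1/d², so Δm = 5 log₁₀(d₂/d₁) = 5 log₁₀(553/852) = -0.939
m₂ = m₁ + Δm = 17.97 + (-0.939) = 17.031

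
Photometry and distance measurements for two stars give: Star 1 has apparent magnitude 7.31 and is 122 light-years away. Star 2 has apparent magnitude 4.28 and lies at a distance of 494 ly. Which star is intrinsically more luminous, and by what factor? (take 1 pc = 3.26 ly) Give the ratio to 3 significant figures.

Star 1: d = 122 ly / 3.26 = 37.42 pc
Star 1: M = m − 5 log₁₀ d + 5 = 7.31 − 5·1.5731 + 5 = 4.444
Star 2: d = 494 ly / 3.26 = 151.5 pc
Star 2: M = m − 5 log₁₀ d + 5 = 4.28 − 5·2.1805 + 5 = -1.623
ΔM = M_1 − M_2 = 4.444 − (-1.623) = 6.067; smaller M is more luminous → Star 2.
L ratio = 10^(0.4 |ΔM|) = 10^2.427 = 267.1

Star 2 is more luminous, by a factor of 267.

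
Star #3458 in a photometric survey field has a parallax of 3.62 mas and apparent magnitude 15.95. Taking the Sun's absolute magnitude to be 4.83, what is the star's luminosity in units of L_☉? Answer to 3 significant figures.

d = 1/p = 1000/3.62 mas = 276.2 pc
M = m − 5 log₁₀ d + 5 = 15.95 − 5·2.4413 + 5 = 8.744
M − M_☉ = 8.744 − 4.83 = 3.914
L/L_☉ = 10^(−0.4 × 3.914) = 0.02720

L/L_☉ ≈ 0.0272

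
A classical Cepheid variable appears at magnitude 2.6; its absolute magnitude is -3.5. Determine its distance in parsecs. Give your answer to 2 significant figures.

Distance modulus: m − M = 2.6 − (-3.5) = 6.100
m − M = 5 log₁₀ d − 5
log₁₀ d = (m − M)/5 + 1 = 2.2200
d = 10^2.2200 = 166.0 pc

d ≈ 170 pc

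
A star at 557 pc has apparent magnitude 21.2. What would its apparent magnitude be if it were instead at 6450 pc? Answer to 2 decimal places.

m ≈ 26.52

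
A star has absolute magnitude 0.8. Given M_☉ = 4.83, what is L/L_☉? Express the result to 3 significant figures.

L/L_☉ ≈ 40.9

M − M_☉ = 0.8 − 4.83 = -4.030
L/L_☉ = 10^(−0.4 (M − M_☉)) = 10^1.612 = 40.93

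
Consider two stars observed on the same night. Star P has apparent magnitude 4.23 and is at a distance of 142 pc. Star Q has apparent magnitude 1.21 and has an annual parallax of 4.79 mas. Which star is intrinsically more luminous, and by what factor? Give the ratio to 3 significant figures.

Star P: M = m − 5 log₁₀ d + 5 = 4.23 − 5·2.1523 + 5 = -1.531
Star Q: p = 4.79 mas = 4.79×10^-3″ → d = 1/p = 208.8 pc
Star Q: M = m − 5 log₁₀ d + 5 = 1.21 − 5·2.3197 + 5 = -5.388
ΔM = M_P − M_Q = -1.531 − (-5.388) = 3.857; smaller M is more luminous → Star Q.
L ratio = 10^(0.4 |ΔM|) = 10^1.543 = 34.89

Star Q is more luminous, by a factor of 34.9.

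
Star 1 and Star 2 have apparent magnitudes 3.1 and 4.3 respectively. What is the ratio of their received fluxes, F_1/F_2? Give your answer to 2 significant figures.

F_1/F_2 ≈ 3.0

Magnitude difference = -1.2
Flux ratio = 10^(−0.4 Δm) = 10^(−0.4 × -1.2) = 10^0.480 = 3.020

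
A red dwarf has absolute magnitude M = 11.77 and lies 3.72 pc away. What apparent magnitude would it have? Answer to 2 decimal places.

m = M + 5 log₁₀ d − 5 = 11.77 + 5·0.5705 − 5 = 9.623

m ≈ 9.62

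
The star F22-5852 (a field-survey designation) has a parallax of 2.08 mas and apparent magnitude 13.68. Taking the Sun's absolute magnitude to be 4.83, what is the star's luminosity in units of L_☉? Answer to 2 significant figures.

d = 1/p = 1000/2.08 mas = 480.8 pc
M = m − 5 log₁₀ d + 5 = 13.68 − 5·2.6819 + 5 = 5.270
M − M_☉ = 5.270 − 4.83 = 0.440
L/L_☉ = 10^(−0.4 × 0.440) = 0.6666

L/L_☉ ≈ 0.67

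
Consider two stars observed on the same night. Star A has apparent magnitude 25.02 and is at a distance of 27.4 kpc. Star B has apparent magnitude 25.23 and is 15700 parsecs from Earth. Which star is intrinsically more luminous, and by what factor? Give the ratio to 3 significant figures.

Star A: d = 27.4 kpc = 27400 pc
Star A: M = m − 5 log₁₀ d + 5 = 25.02 − 5·4.4378 + 5 = 7.831
Star B: M = m − 5 log₁₀ d + 5 = 25.23 − 5·4.1959 + 5 = 9.251
ΔM = M_A − M_B = 7.831 − (9.251) = -1.419; smaller M is more luminous → Star A.
L ratio = 10^(0.4 |ΔM|) = 10^0.568 = 3.696

Star A is more luminous, by a factor of 3.70.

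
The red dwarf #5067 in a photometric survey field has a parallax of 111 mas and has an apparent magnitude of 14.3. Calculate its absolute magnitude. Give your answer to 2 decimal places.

M ≈ 14.53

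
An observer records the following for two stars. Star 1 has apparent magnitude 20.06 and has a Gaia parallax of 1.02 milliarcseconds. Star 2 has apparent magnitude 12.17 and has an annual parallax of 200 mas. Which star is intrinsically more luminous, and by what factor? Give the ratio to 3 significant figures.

Star 1 is more luminous, by a factor of 26.8.

Star 1: p = 1.02 mas = 1.02×10^-3″ → d = 1/p = 980.4 pc
Star 1: M = m − 5 log₁₀ d + 5 = 20.06 − 5·2.9914 + 5 = 10.103
Star 2: p = 200 mas = 0.200″ → d = 1/p = 5.000 pc
Star 2: M = m − 5 log₁₀ d + 5 = 12.17 − 5·0.6990 + 5 = 13.675
ΔM = M_1 − M_2 = 10.103 − (13.675) = -3.572; smaller M is more luminous → Star 1.
L ratio = 10^(0.4 |ΔM|) = 10^1.429 = 26.84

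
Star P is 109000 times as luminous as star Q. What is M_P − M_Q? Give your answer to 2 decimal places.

M_P − M_Q ≈ -12.59

Pogson: ΔM = −2.5 log₁₀(ratio) = −2.5 log₁₀(109000) = −2.5 × 5.0374 = -12.594
Star P is brighter, so it has the smaller magnitude: the difference is negative.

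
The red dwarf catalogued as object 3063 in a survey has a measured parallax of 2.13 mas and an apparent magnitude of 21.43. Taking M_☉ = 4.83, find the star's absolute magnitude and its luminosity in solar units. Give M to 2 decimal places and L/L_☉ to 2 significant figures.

d = 1/p = 1000/2.13 mas = 469.5 pc
M = m − 5 log₁₀ d + 5 = 21.43 − 5·2.6716 + 5 = 13.072
M − M_☉ = 13.072 − 4.83 = 8.242
L/L_☉ = 10^(−0.4 × 8.242) = 5.049×10^-4

M ≈ 13.07; L/L_☉ ≈ 5.0×10^-4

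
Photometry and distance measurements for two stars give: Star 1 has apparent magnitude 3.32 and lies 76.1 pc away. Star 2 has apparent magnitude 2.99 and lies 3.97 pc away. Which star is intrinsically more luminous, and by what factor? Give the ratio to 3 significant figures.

Star 1: M = m − 5 log₁₀ d + 5 = 3.32 − 5·1.8814 + 5 = -1.087
Star 2: M = m − 5 log₁₀ d + 5 = 2.99 − 5·0.5988 + 5 = 4.996
ΔM = M_1 − M_2 = -1.087 − (4.996) = -6.083; smaller M is more luminous → Star 1.
L ratio = 10^(0.4 |ΔM|) = 10^2.433 = 271.1

Star 1 is more luminous, by a factor of 271.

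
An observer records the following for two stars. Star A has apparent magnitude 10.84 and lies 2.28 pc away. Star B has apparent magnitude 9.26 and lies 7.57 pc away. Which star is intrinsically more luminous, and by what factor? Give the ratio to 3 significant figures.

Star B is more luminous, by a factor of 47.2.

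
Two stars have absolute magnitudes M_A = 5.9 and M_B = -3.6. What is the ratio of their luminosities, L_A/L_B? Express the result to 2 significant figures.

ΔM = M_A − M_B = 9.5
L_A/L_B = 10^(−0.4 ΔM) = 10^-3.800 = 1.585×10^-4

L_A/L_B ≈ 1.6×10^-4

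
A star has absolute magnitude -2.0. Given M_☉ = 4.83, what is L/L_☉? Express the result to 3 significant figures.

M − M_☉ = -2.0 − 4.83 = -6.830
L/L_☉ = 10^(−0.4 (M − M_☉)) = 10^2.732 = 539.5

L/L_☉ ≈ 540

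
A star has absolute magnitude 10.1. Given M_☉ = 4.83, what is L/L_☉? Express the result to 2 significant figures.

L/L_☉ ≈ 7.8×10^-3

M − M_☉ = 10.1 − 4.83 = 5.270
L/L_☉ = 10^(−0.4 (M − M_☉)) = 10^-2.108 = 7.798×10^-3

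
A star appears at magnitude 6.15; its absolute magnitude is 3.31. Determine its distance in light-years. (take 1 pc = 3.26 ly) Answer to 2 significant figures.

d ≈ 120 ly

μ = m − M = 2.840
m − M = 5 log₁₀ d − 5
log₁₀ d = (m − M)/5 + 1 = 1.5680
d = 10^1.5680 = 36.98 pc
= 120.6 ly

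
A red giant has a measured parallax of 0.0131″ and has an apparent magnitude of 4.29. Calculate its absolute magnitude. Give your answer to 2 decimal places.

d = 1/p = 1/0.0131″ = 76.34 pc
5 log₁₀(d/10 pc) = 5 log₁₀(76.34) − 5 = 4.414
M = m − 5 log₁₀(d/10) = 4.29 − 4.414 = -0.124

M ≈ -0.12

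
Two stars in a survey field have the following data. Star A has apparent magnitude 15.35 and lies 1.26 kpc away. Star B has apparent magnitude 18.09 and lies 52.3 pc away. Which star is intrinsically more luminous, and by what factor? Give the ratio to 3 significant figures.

Star A is more luminous, by a factor of 7240.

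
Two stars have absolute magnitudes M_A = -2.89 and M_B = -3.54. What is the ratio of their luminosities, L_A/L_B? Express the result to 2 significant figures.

L_A/L_B ≈ 0.55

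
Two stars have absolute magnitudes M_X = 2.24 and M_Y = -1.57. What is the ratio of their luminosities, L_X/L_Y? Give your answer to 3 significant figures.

ΔM = M_X − M_Y = 3.81
L_X/L_Y = 10^(−0.4 ΔM) = 10^-1.524 = 0.02992

L_X/L_Y ≈ 0.0299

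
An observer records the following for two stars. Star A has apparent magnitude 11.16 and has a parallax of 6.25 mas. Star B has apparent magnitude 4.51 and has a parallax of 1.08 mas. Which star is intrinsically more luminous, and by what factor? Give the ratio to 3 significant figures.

Star A: p = 6.25 mas = 6.25×10^-3″ → d = 1/p = 160.0 pc
Star A: M = m − 5 log₁₀ d + 5 = 11.16 − 5·2.2041 + 5 = 5.139
Star B: p = 1.08 mas = 1.08×10^-3″ → d = 1/p = 925.9 pc
Star B: M = m − 5 log₁₀ d + 5 = 4.51 − 5·2.9666 + 5 = -5.323
ΔM = M_A − M_B = 5.139 − (-5.323) = 10.462; smaller M is more luminous → Star B.
L ratio = 10^(0.4 |ΔM|) = 10^4.185 = 15310

Star B is more luminous, by a factor of 15300.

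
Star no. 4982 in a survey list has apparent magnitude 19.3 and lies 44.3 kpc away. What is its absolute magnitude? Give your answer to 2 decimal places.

M ≈ 1.07

d = 44.3 kpc = 44300 pc
5 log₁₀(d/10 pc) = 5 log₁₀(44300) − 5 = 18.232
M = m − 5 log₁₀(d/10) = 19.3 − 18.232 = 1.068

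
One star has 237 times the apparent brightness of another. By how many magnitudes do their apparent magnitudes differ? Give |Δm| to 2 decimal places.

|Δm| ≈ 5.94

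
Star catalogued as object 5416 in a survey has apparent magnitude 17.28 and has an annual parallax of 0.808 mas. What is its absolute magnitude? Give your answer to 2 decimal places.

p = 0.808 mas = 8.08×10^-4″ → d = 1/p = 1238 pc
5 log₁₀(d/10 pc) = 5 log₁₀(1238) − 5 = 10.463
M = m − 5 log₁₀(d/10) = 17.28 − 10.463 = 6.817

M ≈ 6.82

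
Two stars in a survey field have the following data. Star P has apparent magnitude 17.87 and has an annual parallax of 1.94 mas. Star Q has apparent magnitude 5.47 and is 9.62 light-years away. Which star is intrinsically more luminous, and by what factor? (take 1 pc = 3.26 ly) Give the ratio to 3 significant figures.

Star Q is more luminous, by a factor of 2.99.

Star P: p = 1.94 mas = 1.94×10^-3″ → d = 1/p = 515.5 pc
Star P: M = m − 5 log₁₀ d + 5 = 17.87 − 5·2.7122 + 5 = 9.309
Star Q: d = 9.62 ly / 3.26 = 2.951 pc
Star Q: M = m − 5 log₁₀ d + 5 = 5.47 − 5·0.4700 + 5 = 8.120
ΔM = M_P − M_Q = 9.309 − (8.120) = 1.189; smaller M is more luminous → Star Q.
L ratio = 10^(0.4 |ΔM|) = 10^0.476 = 2.989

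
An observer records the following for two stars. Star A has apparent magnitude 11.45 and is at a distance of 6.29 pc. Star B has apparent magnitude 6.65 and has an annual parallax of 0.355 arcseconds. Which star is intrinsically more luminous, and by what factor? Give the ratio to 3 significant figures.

Star B is more luminous, by a factor of 16.7.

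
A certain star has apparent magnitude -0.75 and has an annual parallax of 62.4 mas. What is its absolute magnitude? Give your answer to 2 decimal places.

M ≈ -1.77

p = 62.4 mas = 0.0624″ → d = 1/p = 16.03 pc
5 log₁₀(d/10 pc) = 5 log₁₀(16.03) − 5 = 1.024
M = m − 5 log₁₀(d/10) = -0.75 − 1.024 = -1.774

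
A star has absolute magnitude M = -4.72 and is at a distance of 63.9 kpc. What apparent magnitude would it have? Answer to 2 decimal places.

d = 63.9 kpc = 63900 pc
m = M + 5 log₁₀ d − 5 = -4.72 + 5·4.8055 − 5 = 14.308

m ≈ 14.31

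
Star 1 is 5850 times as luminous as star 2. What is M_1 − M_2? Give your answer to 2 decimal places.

M_1 − M_2 ≈ -9.42

Pogson: ΔM = −2.5 log₁₀(ratio) = −2.5 log₁₀(5850) = −2.5 × 3.7672 = -9.418
Star 1 is brighter, so it has the smaller magnitude: the difference is negative.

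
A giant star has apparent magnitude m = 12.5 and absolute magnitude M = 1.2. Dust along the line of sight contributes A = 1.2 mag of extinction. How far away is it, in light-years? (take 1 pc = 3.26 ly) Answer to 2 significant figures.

d ≈ 3400 ly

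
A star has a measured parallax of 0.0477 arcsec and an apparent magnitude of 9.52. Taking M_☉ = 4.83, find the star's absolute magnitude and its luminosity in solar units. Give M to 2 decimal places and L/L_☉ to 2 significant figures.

M ≈ 7.91; L/L_☉ ≈ 0.058

d = 1/p = 1/0.0477″ = 20.96 pc
M = m − 5 log₁₀ d + 5 = 9.52 − 5·1.3215 + 5 = 7.913
M − M_☉ = 7.913 − 4.83 = 3.083
L/L_☉ = 10^(−0.4 × 3.083) = 0.05847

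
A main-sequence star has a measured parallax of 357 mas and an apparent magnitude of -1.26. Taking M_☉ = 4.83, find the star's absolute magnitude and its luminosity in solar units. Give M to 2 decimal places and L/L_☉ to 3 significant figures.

M ≈ 1.50; L/L_☉ ≈ 21.4

d = 1/p = 1000/357 mas = 2.801 pc
M = m − 5 log₁₀ d + 5 = -1.26 − 5·0.4473 + 5 = 1.503
M − M_☉ = 1.503 − 4.83 = -3.327
L/L_☉ = 10^(−0.4 × -3.327) = 21.41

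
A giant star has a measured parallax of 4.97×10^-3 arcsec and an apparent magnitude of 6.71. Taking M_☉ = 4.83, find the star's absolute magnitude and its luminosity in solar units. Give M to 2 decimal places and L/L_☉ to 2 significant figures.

d = 1/p = 1/4.97×10^-3″ = 201.2 pc
M = m − 5 log₁₀ d + 5 = 6.71 − 5·2.3036 + 5 = 0.192
M − M_☉ = 0.192 − 4.83 = -4.638
L/L_☉ = 10^(−0.4 × -4.638) = 71.66

M ≈ 0.19; L/L_☉ ≈ 72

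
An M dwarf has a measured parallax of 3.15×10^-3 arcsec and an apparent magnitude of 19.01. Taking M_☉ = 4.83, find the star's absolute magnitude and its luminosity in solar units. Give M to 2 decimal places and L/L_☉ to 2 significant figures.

M ≈ 11.50; L/L_☉ ≈ 2.1×10^-3

d = 1/p = 1/3.15×10^-3″ = 317.5 pc
M = m − 5 log₁₀ d + 5 = 19.01 − 5·2.5017 + 5 = 11.502
M − M_☉ = 11.502 − 4.83 = 6.672
L/L_☉ = 10^(−0.4 × 6.672) = 2.145×10^-3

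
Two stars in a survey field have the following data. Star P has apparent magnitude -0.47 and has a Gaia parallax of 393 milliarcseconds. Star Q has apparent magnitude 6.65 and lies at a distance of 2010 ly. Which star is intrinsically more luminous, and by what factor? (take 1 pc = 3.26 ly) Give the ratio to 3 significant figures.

Star P: p = 393 mas = 0.393″ → d = 1/p = 2.545 pc
Star P: M = m − 5 log₁₀ d + 5 = -0.47 − 5·0.4056 + 5 = 2.502
Star Q: d = 2010 ly / 3.26 = 616.6 pc
Star Q: M = m − 5 log₁₀ d + 5 = 6.65 − 5·2.7900 + 5 = -2.300
ΔM = M_P − M_Q = 2.502 − (-2.300) = 4.802; smaller M is more luminous → Star Q.
L ratio = 10^(0.4 |ΔM|) = 10^1.921 = 83.32

Star Q is more luminous, by a factor of 83.3.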